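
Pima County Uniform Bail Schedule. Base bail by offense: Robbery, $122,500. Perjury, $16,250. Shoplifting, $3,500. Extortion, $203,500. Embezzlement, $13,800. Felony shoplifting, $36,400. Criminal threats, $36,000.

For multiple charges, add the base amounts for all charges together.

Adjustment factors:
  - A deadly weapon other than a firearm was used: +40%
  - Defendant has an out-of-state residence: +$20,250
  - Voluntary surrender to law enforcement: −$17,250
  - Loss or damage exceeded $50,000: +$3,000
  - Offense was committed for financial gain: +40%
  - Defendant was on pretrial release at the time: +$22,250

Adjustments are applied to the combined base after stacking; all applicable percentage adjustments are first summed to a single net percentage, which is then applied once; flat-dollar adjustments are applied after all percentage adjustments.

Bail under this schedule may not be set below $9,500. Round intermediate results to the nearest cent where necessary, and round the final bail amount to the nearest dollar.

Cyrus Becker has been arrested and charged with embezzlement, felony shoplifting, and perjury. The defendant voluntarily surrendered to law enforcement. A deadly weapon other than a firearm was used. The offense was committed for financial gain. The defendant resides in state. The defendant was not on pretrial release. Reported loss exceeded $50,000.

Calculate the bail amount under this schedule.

Base amounts from the schedule: embezzlement $13,800; felony shoplifting $36,400; perjury $16,250.
Stacking rule: sum of all bases. $13,800 + $36,400 + $16,250 = $66,450.
Net percentage adjustment: +40% +40% = +80%. $66,450 × 1.8 = $119,610.
Voluntary surrender to law enforcement (−$17,250 flat): $119,610 − $17,250 = $102,360.
Loss or damage exceeded $50,000 (+$3,000 flat): $102,360 + $3,000 = $105,360.
$105,360 is at or above the $9,500 minimum.

$105,360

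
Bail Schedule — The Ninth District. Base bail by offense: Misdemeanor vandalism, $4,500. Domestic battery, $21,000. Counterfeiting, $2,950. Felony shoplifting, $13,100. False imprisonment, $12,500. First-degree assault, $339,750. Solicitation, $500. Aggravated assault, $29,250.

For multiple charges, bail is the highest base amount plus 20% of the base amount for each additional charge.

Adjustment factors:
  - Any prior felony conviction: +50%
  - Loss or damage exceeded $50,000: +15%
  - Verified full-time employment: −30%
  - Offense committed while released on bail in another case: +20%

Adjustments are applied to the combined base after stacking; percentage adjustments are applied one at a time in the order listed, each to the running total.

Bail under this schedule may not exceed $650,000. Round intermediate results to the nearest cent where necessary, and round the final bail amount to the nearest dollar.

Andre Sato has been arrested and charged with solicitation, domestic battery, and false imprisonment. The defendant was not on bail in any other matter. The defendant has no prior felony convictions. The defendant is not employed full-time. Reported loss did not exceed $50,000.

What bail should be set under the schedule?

Base amounts from the schedule: solicitation $500; domestic battery $21,000; false imprisonment $12,500.
Stacking rule: highest base plus 20% of each additional charge. Highest is domestic battery at $21,000. Additional: $500 × 20% = $100; $12,500 × 20% = $2,500. Combined base = $21,000 + $2,600 = $23,600.
No adjustment factors apply to this defendant.
$23,600 is within the $650,000 maximum.

$23,600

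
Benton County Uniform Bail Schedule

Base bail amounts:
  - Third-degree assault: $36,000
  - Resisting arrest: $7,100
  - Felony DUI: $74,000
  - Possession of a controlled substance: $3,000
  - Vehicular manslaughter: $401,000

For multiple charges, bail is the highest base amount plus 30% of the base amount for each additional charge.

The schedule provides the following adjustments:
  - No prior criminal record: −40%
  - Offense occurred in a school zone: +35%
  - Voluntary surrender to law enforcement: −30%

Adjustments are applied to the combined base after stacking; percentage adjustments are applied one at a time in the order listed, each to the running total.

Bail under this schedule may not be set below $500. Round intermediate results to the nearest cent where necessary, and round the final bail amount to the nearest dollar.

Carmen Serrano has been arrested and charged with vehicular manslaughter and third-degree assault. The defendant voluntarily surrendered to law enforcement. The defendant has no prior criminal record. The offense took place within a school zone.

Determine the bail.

Base amounts from the schedule: vehicular manslaughter $401,000; third-degree assault $36,000.
Stacking rule: highest base plus 30% of each additional charge. Highest is vehicular manslaughter at $401,000. Additional: $36,000 × 30% = $10,800. Combined base = $401,000 + $10,800 = $411,800.
No prior criminal record (−40%): $411,800 × 0.6 = $247,080.
Offense occurred in a school zone (+35%): $247,080 × 1.35 = $333,558.
Voluntary surrender to law enforcement (−30%): $333,558 × 0.7 = $233,490.60.
$233,490.60 is at or above the $500 minimum.
Rounded to the nearest dollar: $233,491.

$233,491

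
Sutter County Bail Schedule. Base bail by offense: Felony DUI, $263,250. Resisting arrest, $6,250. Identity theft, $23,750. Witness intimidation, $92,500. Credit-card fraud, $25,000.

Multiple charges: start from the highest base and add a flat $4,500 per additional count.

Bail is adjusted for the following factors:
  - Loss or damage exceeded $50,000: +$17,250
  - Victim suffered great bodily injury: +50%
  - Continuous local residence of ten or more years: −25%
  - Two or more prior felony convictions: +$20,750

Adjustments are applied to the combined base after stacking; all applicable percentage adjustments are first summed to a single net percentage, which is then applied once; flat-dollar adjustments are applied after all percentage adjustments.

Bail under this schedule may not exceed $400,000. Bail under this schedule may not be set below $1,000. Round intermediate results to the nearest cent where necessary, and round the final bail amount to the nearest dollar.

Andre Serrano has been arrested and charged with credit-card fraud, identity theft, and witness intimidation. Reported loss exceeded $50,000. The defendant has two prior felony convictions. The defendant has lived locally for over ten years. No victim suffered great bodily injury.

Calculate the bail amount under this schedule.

Base amounts from the schedule: credit-card fraud $25,000; identity theft $23,750; witness intimidation $92,500.
Stacking rule: highest base plus $4,500 per additional charge. Highest is witness intimidation at $92,500; 2 additional charges → +$9,000. Combined base = $101,500.
Continuous local residence of ten or more years (−25%): $101,500 × 0.75 = $76,125.
Loss or damage exceeded $50,000 (+$17,250 flat): $76,125 + $17,250 = $93,375.
Two or more prior felony convictions (+$20,750 flat): $93,375 + $20,750 = $114,125.
$114,125 is within the $400,000 maximum.
$114,125 is at or above the $1,000 minimum.

$114,125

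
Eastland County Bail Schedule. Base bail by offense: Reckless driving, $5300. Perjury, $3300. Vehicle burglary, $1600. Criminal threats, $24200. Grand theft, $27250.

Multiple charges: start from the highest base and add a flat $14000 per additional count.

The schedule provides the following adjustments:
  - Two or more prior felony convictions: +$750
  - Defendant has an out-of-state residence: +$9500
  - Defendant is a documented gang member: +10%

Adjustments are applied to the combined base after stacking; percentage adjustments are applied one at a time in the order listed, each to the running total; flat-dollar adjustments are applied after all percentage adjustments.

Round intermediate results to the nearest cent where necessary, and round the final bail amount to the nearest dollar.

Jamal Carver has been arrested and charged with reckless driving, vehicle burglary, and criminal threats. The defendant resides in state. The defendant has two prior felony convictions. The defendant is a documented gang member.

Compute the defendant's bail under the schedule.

$58170

Base amounts from the schedule: reckless driving $5300; vehicle burglary $1600; criminal threats $24200.
Stacking rule: highest base plus $14000 per additional charge. Highest is criminal threats at $24200; 2 additional charges → +$28000. Combined base = $52200.
Defendant is a documented gang member (+10%): $52200 × 1.1 = $57420.
Two or more prior felony convictions (+$750 flat): $57420 + $750 = $58170.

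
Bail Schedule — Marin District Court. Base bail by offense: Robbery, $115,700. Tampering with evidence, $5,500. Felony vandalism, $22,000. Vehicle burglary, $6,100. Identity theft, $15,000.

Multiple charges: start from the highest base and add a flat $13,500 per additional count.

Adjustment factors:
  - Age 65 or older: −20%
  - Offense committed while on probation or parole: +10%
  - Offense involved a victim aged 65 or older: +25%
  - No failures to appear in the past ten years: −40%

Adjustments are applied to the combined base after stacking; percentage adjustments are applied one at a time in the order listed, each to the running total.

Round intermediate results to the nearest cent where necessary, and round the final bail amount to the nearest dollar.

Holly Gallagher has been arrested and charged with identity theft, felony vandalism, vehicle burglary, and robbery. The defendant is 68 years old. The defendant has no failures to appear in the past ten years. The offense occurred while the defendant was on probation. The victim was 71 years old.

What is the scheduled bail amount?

Base amounts from the schedule: identity theft $15,000; felony vandalism $22,000; vehicle burglary $6,100; robbery $115,700.
Stacking rule: highest base plus $13,500 per additional charge. Highest is robbery at $115,700; 3 additional charges → +$40,500. Combined base = $156,200.
Age 65 or older (−20%): $156,200 × 0.8 = $124,960.
Offense committed while on probation or parole (+10%): $124,960 × 1.1 = $137,456.
Offense involved a victim aged 65 or older (+25%): $137,456 × 1.25 = $171,820.
No failures to appear in the past ten years (−40%): $171,820 × 0.6 = $103,092.

$103,092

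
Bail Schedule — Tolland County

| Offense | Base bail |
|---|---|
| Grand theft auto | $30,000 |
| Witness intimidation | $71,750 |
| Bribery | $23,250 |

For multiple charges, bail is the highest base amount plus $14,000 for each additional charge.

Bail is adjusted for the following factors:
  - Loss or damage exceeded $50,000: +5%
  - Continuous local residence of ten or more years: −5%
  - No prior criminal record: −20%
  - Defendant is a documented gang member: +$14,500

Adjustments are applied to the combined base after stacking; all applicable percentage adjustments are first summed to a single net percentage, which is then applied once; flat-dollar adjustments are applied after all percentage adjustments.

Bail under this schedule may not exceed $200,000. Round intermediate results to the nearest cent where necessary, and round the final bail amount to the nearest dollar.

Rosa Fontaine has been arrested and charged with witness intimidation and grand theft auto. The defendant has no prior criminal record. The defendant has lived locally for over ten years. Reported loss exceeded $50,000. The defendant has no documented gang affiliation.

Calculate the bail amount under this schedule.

$68,600

Base amounts from the schedule: witness intimidation $71,750; grand theft auto $30,000.
Stacking rule: highest base plus $14,000 per additional charge. Highest is witness intimidation at $71,750; 1 additional charge → +$14,000. Combined base = $85,750.
Net percentage adjustment: +5% −5% −20% = −20%. $85,750 × 0.8 = $68,600.
$68,600 is within the $200,000 maximum.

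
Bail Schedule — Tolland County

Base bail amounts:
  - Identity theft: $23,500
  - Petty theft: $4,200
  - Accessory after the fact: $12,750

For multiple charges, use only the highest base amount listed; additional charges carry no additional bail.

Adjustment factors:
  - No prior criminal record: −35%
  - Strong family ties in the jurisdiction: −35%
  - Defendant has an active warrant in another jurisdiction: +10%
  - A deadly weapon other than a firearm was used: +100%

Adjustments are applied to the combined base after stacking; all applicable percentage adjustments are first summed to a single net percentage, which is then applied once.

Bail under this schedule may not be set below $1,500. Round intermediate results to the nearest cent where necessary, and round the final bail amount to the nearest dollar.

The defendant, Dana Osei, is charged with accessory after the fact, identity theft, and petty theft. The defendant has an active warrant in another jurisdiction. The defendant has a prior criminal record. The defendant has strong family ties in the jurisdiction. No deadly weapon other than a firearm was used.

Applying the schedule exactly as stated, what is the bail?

$17,625

Base amounts from the schedule: accessory after the fact $12,750; identity theft $23,500; petty theft $4,200.
Stacking rule: use the highest base only. Highest is identity theft at $23,500. Combined base = $23,500.
Net percentage adjustment: −35% +10% = −25%. $23,500 × 0.75 = $17,625.
$17,625 is at or above the $1,500 minimum.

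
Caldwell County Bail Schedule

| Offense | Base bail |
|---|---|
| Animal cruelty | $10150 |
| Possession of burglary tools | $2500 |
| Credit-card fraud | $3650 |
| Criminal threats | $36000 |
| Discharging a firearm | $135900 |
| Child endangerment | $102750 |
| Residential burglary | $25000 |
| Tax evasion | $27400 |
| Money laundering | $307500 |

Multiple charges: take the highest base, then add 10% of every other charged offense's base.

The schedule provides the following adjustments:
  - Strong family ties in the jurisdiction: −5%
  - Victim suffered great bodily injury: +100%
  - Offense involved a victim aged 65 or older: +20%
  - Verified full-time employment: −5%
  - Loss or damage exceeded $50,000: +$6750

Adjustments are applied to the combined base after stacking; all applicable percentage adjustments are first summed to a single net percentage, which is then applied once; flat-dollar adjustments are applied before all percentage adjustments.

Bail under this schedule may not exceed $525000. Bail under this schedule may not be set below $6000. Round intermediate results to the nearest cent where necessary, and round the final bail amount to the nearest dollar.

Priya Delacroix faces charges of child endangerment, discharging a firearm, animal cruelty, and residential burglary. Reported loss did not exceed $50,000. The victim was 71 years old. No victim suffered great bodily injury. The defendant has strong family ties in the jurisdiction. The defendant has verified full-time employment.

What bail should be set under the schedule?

Base amounts from the schedule: child endangerment $102750; discharging a firearm $135900; animal cruelty $10150; residential burglary $25000.
Stacking rule: highest base plus 10% of each additional charge. Highest is discharging a firearm at $135900. Additional: $102750 × 10% = $10275; $10150 × 10% = $1015; $25000 × 10% = $2500. Combined base = $135900 + $13790 = $149690.
Net percentage adjustment: −5% +20% −5% = +10%. $149690 × 1.1 = $164659.
$164659 is within the $525000 maximum.
$164659 is at or above the $6000 minimum.

$164659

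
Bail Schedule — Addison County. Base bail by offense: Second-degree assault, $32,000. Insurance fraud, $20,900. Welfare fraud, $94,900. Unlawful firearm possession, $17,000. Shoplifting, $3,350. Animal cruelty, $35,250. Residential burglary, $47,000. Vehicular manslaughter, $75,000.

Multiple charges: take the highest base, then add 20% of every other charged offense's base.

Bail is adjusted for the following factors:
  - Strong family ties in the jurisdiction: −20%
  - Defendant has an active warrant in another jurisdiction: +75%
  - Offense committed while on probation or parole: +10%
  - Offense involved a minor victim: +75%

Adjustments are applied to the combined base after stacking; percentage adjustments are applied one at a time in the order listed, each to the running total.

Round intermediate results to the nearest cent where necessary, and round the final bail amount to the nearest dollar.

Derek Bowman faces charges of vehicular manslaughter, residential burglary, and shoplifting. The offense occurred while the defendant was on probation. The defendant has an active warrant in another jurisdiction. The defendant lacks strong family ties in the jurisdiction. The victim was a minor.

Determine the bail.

$286,580

Base amounts from the schedule: vehicular manslaughter $75,000; residential burglary $47,000; shoplifting $3,350.
Stacking rule: highest base plus 20% of each additional charge. Highest is vehicular manslaughter at $75,000. Additional: $47,000 × 20% = $9,400; $3,350 × 20% = $670. Combined base = $75,000 + $10,070 = $85,070.
Defendant has an active warrant in another jurisdiction (+75%): $85,070 × 1.75 = $148,872.50.
Offense committed while on probation or parole (+10%): $148,872.50 × 1.1 = $163,759.75.
Offense involved a minor victim (+75%): $163,759.75 × 1.75 = $286,579.56.
Rounded to the nearest dollar: $286,580.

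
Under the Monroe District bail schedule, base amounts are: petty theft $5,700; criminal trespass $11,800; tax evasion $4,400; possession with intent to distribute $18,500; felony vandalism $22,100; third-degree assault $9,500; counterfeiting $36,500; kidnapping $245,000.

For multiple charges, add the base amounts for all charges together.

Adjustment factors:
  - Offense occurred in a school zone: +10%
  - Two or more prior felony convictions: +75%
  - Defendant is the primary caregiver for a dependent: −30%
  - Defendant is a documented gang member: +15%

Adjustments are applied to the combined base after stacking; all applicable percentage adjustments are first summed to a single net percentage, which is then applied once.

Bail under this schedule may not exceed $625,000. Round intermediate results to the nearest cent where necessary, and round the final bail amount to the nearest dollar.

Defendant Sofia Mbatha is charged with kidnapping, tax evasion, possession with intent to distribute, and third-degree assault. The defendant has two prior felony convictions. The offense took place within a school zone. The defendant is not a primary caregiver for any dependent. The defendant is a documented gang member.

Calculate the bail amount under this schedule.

Base amounts from the schedule: kidnapping $245,000; tax evasion $4,400; possession with intent to distribute $18,500; third-degree assault $9,500.
Stacking rule: sum of all bases. $245,000 + $4,400 + $18,500 + $9,500 = $277,400.
Net percentage adjustment: +10% +75% +15% = +100%. $277,400 × 2 = $554,800.
$554,800 is within the $625,000 maximum.

$554,800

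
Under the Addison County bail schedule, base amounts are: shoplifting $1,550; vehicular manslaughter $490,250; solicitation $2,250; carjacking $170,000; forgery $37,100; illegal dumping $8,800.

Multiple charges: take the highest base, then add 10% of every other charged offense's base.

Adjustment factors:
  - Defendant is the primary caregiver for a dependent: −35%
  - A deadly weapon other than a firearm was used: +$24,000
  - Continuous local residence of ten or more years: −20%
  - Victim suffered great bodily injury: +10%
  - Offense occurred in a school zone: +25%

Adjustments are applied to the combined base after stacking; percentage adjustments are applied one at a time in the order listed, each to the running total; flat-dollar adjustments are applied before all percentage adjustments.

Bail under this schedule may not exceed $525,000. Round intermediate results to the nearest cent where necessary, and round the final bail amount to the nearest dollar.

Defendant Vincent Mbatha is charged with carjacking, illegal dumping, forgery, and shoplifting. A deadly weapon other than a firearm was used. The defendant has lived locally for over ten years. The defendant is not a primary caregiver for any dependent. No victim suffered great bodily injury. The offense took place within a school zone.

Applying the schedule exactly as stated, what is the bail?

$198,745

Base amounts from the schedule: carjacking $170,000; illegal dumping $8,800; forgery $37,100; shoplifting $1,550.
Stacking rule: highest base plus 10% of each additional charge. Highest is carjacking at $170,000. Additional: $8,800 × 10% = $880; $37,100 × 10% = $3,710; $1,550 × 10% = $155. Combined base = $170,000 + $4,745 = $174,745.
A deadly weapon other than a firearm was used (+$24,000 flat): $174,745 + $24,000 = $198,745.
Continuous local residence of ten or more years (−20%): $198,745 × 0.8 = $158,996.
Offense occurred in a school zone (+25%): $158,996 × 1.25 = $198,745.
$198,745 is within the $525,000 maximum.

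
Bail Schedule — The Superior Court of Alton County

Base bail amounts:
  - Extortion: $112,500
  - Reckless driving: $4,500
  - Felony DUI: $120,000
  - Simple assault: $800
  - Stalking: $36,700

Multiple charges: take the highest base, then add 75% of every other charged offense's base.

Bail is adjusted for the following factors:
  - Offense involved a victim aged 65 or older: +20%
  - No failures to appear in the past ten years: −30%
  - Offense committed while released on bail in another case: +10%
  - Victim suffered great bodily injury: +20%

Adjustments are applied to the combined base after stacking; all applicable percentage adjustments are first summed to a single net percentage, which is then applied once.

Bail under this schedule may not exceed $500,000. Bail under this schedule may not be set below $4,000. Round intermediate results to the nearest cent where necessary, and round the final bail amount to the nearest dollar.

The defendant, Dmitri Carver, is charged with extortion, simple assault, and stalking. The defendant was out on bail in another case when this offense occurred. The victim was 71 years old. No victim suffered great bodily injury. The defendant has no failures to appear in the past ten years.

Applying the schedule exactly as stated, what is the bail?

$140,625

Base amounts from the schedule: extortion $112,500; simple assault $800; stalking $36,700.
Stacking rule: highest base plus 75% of each additional charge. Highest is extortion at $112,500. Additional: $800 × 75% = $600; $36,700 × 75% = $27,525. Combined base = $112,500 + $28,125 = $140,625.
Net percentage adjustment: +20% −30% +10% = +0%. $140,625 × 1 = $140,625.
$140,625 is within the $500,000 maximum.
$140,625 is at or above the $4,000 minimum.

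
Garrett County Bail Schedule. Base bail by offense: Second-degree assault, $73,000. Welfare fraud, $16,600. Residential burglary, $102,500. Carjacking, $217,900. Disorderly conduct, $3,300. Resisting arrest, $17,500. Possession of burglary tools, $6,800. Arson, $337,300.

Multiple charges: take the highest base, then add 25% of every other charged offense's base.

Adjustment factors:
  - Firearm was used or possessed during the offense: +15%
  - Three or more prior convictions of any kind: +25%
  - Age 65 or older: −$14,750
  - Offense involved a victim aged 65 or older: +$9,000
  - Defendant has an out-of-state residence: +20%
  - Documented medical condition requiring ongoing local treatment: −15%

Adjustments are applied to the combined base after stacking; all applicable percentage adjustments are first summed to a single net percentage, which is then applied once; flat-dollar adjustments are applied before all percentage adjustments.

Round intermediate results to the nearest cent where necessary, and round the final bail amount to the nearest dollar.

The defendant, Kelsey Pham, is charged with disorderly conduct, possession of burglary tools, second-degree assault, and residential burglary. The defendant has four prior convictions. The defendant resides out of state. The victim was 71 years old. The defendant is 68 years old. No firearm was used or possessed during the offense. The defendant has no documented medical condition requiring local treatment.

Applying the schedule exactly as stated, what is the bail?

Base amounts from the schedule: disorderly conduct $3,300; possession of burglary tools $6,800; second-degree assault $73,000; residential burglary $102,500.
Stacking rule: highest base plus 25% of each additional charge. Highest is residential burglary at $102,500. Additional: $3,300 × 25% = $825; $6,800 × 25% = $1,700; $73,000 × 25% = $18,250. Combined base = $102,500 + $20,775 = $123,275.
Age 65 or older (−$14,750 flat): $123,275 − $14,750 = $108,525.
Offense involved a victim aged 65 or older (+$9,000 flat): $108,525 + $9,000 = $117,525.
Net percentage adjustment: +25% +20% = +45%. $117,525 × 1.45 = $170,411.25.
Rounded to the nearest dollar: $170,411.

$170,411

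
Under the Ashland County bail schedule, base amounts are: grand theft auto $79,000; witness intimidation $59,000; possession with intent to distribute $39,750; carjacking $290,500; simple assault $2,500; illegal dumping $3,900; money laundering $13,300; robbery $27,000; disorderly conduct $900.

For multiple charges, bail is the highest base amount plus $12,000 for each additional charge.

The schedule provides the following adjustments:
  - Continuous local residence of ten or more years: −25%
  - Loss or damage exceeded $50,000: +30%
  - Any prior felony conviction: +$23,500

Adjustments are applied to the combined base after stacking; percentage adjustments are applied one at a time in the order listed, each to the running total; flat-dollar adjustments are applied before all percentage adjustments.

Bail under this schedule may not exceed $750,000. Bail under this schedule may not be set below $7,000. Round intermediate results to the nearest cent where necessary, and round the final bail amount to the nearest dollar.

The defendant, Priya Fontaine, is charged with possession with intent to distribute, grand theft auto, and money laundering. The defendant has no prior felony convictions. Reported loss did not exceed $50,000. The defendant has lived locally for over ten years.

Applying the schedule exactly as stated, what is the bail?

Base amounts from the schedule: possession with intent to distribute $39,750; grand theft auto $79,000; money laundering $13,300.
Stacking rule: highest base plus $12,000 per additional charge. Highest is grand theft auto at $79,000; 2 additional charges → +$24,000. Combined base = $103,000.
Continuous local residence of ten or more years (−25%): $103,000 × 0.75 = $77,250.
$77,250 is within the $750,000 maximum.
$77,250 is at or above the $7,000 minimum.

$77,250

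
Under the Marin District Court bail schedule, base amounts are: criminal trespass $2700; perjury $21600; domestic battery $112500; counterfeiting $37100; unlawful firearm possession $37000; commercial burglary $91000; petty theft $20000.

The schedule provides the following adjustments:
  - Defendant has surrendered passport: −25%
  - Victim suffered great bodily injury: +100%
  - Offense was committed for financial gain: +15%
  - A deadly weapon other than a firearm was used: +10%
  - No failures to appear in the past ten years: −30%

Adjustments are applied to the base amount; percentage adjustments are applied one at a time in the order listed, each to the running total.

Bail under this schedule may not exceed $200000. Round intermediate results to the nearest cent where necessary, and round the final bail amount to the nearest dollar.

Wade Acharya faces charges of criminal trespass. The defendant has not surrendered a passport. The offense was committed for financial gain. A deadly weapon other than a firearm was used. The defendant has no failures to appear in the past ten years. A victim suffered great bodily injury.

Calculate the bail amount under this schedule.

$4782

Base amounts from the schedule: criminal trespass $2700.
Single charge. Combined base = $2700.
Victim suffered great bodily injury (+100%): $2700 × 2 = $5400.
Offense was committed for financial gain (+15%): $5400 × 1.15 = $6210.
A deadly weapon other than a firearm was used (+10%): $6210 × 1.1 = $6831.
No failures to appear in the past ten years (−30%): $6831 × 0.7 = $4781.70.
$4781.70 is within the $200000 maximum.
Rounded to the nearest dollar: $4782.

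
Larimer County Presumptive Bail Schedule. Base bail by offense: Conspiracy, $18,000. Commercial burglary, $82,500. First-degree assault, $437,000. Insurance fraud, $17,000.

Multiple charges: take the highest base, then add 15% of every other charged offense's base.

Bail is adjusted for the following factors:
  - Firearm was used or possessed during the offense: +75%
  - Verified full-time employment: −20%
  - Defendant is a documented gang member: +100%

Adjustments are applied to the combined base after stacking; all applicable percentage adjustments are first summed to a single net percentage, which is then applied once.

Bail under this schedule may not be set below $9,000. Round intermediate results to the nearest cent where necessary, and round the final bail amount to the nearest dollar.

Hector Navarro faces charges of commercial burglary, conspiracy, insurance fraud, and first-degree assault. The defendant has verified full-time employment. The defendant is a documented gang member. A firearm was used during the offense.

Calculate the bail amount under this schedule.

Base amounts from the schedule: commercial burglary $82,500; conspiracy $18,000; insurance fraud $17,000; first-degree assault $437,000.
Stacking rule: highest base plus 15% of each additional charge. Highest is first-degree assault at $437,000. Additional: $82,500 × 15% = $12,375; $18,000 × 15% = $2,700; $17,000 × 15% = $2,550. Combined base = $437,000 + $17,625 = $454,625.
Net percentage adjustment: +75% −20% +100% = +155%. $454,625 × 2.55 = $1,159,293.75.
$1,159,293.75 is at or above the $9,000 minimum.
Rounded to the nearest dollar: $1,159,294.

$1,159,294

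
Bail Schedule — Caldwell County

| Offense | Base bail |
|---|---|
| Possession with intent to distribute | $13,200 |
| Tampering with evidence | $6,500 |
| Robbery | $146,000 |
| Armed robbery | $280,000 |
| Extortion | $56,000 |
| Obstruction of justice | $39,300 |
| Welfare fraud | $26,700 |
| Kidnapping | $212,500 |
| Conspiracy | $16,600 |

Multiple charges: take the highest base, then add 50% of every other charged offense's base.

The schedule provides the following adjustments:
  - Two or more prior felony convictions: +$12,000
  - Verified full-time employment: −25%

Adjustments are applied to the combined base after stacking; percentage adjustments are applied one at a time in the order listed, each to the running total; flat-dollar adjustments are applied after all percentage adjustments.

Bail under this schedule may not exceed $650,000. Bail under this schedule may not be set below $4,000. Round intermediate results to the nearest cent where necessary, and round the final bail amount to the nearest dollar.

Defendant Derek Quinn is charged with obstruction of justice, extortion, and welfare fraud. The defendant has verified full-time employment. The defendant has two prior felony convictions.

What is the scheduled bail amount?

$78,750

Base amounts from the schedule: obstruction of justice $39,300; extortion $56,000; welfare fraud $26,700.
Stacking rule: highest base plus 50% of each additional charge. Highest is extortion at $56,000. Additional: $39,300 × 50% = $19,650; $26,700 × 50% = $13,350. Combined base = $56,000 + $33,000 = $89,000.
Verified full-time employment (−25%): $89,000 × 0.75 = $66,750.
Two or more prior felony convictions (+$12,000 flat): $66,750 + $12,000 = $78,750.
$78,750 is within the $650,000 maximum.
$78,750 is at or above the $4,000 minimum.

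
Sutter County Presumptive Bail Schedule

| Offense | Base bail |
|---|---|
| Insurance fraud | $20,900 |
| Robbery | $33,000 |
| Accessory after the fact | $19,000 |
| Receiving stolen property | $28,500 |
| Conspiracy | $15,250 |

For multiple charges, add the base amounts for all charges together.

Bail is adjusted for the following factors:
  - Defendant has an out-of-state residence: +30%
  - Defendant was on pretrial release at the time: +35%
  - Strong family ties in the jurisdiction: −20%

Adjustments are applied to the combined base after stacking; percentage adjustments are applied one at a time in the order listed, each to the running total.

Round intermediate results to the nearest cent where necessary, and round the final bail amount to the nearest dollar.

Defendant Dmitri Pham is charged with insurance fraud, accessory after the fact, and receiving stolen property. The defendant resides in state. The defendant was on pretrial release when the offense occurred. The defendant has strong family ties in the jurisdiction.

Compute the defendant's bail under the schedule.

$73,872

Base amounts from the schedule: insurance fraud $20,900; accessory after the fact $19,000; receiving stolen property $28,500.
Stacking rule: sum of all bases. $20,900 + $19,000 + $28,500 = $68,400.
Defendant was on pretrial release at the time (+35%): $68,400 × 1.35 = $92,340.
Strong family ties in the jurisdiction (−20%): $92,340 × 0.8 = $73,872.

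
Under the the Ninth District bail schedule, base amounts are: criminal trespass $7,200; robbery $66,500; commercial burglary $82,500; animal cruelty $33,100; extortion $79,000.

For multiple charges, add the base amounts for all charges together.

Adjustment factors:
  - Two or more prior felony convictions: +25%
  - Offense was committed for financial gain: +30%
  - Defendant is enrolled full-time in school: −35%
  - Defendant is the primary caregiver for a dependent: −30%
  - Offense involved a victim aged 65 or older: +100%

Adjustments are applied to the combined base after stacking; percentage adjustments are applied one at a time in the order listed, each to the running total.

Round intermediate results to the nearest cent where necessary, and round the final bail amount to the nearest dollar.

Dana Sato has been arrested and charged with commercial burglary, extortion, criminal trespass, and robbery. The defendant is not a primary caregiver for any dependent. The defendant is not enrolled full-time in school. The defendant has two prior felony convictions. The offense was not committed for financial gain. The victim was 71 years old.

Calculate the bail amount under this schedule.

Base amounts from the schedule: commercial burglary $82,500; extortion $79,000; criminal trespass $7,200; robbery $66,500.
Stacking rule: sum of all bases. $82,500 + $79,000 + $7,200 + $66,500 = $235,200.
Two or more prior felony convictions (+25%): $235,200 × 1.25 = $294,000.
Offense involved a victim aged 65 or older (+100%): $294,000 × 2 = $588,000.

$588,000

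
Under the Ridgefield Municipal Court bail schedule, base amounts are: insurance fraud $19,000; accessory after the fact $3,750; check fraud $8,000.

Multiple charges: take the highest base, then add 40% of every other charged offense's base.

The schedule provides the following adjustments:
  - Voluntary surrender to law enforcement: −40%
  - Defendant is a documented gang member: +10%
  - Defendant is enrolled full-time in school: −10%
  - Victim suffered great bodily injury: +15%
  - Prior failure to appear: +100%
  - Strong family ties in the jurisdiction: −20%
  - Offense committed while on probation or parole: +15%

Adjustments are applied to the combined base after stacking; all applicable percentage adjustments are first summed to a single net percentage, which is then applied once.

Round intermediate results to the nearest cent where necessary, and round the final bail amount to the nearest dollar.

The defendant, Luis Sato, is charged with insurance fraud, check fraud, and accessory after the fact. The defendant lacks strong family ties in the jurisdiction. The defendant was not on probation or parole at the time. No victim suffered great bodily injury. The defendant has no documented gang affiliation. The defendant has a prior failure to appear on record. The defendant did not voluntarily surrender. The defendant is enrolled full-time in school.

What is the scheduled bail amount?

Base amounts from the schedule: insurance fraud $19,000; check fraud $8,000; accessory after the fact $3,750.
Stacking rule: highest base plus 40% of each additional charge. Highest is insurance fraud at $19,000. Additional: $8,000 × 40% = $3,200; $3,750 × 40% = $1,500. Combined base = $19,000 + $4,700 = $23,700.
Net percentage adjustment: −10% +100% = +90%. $23,700 × 1.9 = $45,030.

$45,030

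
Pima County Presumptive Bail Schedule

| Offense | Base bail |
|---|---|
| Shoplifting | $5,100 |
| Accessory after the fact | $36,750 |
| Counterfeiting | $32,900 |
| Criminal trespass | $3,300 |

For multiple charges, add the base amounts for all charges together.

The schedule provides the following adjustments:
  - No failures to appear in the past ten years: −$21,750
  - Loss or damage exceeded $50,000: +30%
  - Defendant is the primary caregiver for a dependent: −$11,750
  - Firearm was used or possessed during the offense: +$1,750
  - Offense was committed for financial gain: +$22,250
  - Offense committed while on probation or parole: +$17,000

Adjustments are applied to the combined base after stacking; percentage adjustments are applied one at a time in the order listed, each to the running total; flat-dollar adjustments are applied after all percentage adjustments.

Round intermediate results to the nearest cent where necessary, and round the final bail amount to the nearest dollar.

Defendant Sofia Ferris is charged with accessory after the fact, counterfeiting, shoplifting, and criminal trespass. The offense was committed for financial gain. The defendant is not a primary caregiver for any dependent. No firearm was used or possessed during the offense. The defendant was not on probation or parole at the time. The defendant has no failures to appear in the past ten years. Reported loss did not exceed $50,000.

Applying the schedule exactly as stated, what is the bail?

Base amounts from the schedule: accessory after the fact $36,750; counterfeiting $32,900; shoplifting $5,100; criminal trespass $3,300.
Stacking rule: sum of all bases. $36,750 + $32,900 + $5,100 + $3,300 = $78,050.
No failures to appear in the past ten years (−$21,750 flat): $78,050 − $21,750 = $56,300.
Offense was committed for financial gain (+$22,250 flat): $56,300 + $22,250 = $78,550.

$78,550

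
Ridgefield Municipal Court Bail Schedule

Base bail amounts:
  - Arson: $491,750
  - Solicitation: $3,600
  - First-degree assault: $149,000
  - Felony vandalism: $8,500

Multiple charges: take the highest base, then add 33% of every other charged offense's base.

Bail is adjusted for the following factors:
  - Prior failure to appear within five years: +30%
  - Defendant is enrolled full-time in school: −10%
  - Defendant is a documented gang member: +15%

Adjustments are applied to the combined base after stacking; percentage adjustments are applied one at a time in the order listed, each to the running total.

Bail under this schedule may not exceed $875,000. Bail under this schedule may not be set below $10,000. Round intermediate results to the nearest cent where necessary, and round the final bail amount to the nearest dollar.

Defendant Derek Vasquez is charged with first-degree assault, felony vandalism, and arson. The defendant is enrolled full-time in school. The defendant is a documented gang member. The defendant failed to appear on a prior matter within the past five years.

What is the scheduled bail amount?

$731,582

Base amounts from the schedule: first-degree assault $149,000; felony vandalism $8,500; arson $491,750.
Stacking rule: highest base plus 33% of each additional charge. Highest is arson at $491,750. Additional: $149,000 × 33% = $49,170; $8,500 × 33% = $2,805. Combined base = $491,750 + $51,975 = $543,725.
Prior failure to appear within five years (+30%): $543,725 × 1.3 = $706,842.50.
Defendant is enrolled full-time in school (−10%): $706,842.50 × 0.9 = $636,158.25.
Defendant is a documented gang member (+15%): $636,158.25 × 1.15 = $731,581.99.
$731,581.99 is within the $875,000 maximum.
$731,581.99 is at or above the $10,000 minimum.
Rounded to the nearest dollar: $731,582.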